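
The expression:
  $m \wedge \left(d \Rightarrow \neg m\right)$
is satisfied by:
  {m: True, d: False}


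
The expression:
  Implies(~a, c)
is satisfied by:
  {a: True, c: True}
  {a: True, c: False}
  {c: True, a: False}


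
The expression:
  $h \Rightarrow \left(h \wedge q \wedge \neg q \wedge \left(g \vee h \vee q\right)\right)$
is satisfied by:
  {h: False}


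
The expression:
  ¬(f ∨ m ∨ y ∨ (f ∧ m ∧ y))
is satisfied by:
  {y: False, f: False, m: False}


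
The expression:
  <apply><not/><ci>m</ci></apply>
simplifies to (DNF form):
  <apply><not/><ci>m</ci></apply>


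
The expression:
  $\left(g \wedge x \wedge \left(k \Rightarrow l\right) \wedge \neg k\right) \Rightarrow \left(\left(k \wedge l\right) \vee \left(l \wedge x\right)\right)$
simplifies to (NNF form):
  $k \vee l \vee \neg g \vee \neg x$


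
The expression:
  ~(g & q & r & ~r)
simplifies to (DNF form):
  True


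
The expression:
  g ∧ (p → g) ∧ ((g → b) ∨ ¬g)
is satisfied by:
  {b: True, g: True}


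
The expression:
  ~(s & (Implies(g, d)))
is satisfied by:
  {g: True, s: False, d: False}
  {g: False, s: False, d: False}
  {d: True, g: True, s: False}
  {d: True, g: False, s: False}
  {s: True, g: True, d: False}


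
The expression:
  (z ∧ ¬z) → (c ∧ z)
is always true.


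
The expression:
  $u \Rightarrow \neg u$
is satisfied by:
  {u: False}


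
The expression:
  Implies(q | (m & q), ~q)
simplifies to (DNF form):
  ~q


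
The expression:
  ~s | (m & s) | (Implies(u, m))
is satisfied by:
  {m: True, s: False, u: False}
  {s: False, u: False, m: False}
  {m: True, u: True, s: False}
  {u: True, s: False, m: False}
  {m: True, s: True, u: False}
  {s: True, m: False, u: False}
  {m: True, u: True, s: True}


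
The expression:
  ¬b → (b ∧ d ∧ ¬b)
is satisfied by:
  {b: True}


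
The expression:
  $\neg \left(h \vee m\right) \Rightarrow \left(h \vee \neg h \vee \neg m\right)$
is always true.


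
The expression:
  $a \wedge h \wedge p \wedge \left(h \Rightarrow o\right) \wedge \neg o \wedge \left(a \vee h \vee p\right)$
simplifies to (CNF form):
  $\text{False}$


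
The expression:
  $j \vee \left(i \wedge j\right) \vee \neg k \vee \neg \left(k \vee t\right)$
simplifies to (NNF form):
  $j \vee \neg k$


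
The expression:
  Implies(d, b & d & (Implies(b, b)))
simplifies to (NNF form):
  b | ~d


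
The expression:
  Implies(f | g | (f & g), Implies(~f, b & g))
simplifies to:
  b | f | ~g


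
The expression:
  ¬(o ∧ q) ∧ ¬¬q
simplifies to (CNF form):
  q ∧ ¬o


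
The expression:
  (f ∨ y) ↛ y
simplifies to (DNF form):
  f ∧ ¬y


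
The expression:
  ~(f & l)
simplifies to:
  ~f | ~l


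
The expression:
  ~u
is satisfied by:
  {u: False}


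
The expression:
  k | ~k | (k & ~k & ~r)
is always true.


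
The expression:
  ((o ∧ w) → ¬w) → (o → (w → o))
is always true.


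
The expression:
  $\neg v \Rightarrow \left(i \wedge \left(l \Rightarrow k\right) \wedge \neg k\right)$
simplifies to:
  $v \vee \left(i \wedge \neg k \wedge \neg l\right)$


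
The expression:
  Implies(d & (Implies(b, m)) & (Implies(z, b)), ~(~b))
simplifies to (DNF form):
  b | z | ~d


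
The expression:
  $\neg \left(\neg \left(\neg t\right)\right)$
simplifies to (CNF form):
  $\neg t$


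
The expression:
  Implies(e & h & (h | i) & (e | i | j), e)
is always true.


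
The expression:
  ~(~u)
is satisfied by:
  {u: True}


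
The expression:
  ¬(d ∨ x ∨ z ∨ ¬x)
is never true.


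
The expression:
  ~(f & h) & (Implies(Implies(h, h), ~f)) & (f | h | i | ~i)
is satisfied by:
  {f: False}


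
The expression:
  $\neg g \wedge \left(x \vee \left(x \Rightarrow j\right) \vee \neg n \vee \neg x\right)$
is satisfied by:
  {g: False}


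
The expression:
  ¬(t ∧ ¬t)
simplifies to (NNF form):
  True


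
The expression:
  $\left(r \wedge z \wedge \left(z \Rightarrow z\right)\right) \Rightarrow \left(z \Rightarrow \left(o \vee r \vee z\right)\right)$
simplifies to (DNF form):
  $\text{True}$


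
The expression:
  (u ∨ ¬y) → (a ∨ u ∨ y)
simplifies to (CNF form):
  a ∨ u ∨ y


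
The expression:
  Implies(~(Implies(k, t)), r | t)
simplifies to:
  r | t | ~k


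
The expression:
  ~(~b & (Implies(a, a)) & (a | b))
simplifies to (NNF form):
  b | ~a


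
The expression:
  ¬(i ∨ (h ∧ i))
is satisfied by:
  {i: False}


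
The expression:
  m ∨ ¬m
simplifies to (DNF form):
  True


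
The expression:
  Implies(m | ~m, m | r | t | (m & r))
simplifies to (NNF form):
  m | r | t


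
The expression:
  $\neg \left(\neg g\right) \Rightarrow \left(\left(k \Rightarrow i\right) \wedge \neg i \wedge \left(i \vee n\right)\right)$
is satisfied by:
  {n: True, i: False, k: False, g: False}
  {n: False, i: False, k: False, g: False}
  {n: True, k: True, i: False, g: False}
  {k: True, n: False, i: False, g: False}
  {n: True, i: True, k: False, g: False}
  {i: True, n: False, k: False, g: False}
  {n: True, k: True, i: True, g: False}
  {k: True, i: True, n: False, g: False}
  {g: True, n: True, i: False, k: False}


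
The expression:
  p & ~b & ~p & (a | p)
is never true.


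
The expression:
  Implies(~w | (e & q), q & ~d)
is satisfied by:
  {w: True, e: False, q: False, d: False}
  {d: True, w: True, e: False, q: False}
  {q: True, w: True, e: False, d: False}
  {d: True, q: True, w: True, e: False}
  {e: True, w: True, d: False, q: False}
  {d: True, e: True, w: True, q: False}
  {q: True, e: True, w: True, d: False}
  {q: True, d: False, w: False, e: False}
  {e: True, q: True, d: False, w: False}


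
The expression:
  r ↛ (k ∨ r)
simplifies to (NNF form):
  False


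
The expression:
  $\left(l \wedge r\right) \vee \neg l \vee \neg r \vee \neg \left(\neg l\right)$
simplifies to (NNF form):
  $\text{True}$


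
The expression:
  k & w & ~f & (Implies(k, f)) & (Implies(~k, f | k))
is never true.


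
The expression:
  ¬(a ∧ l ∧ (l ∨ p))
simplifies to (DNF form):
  ¬a ∨ ¬l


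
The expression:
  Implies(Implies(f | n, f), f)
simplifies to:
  f | n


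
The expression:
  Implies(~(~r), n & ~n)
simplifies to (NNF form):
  ~r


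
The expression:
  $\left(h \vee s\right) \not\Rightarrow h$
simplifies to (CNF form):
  $s \wedge \neg h$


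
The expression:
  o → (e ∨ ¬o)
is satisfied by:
  {e: True, o: False}
  {o: False, e: False}
  {o: True, e: True}


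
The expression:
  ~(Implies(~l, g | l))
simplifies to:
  ~g & ~l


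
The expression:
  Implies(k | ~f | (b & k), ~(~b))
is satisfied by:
  {b: True, f: True, k: False}
  {b: True, f: False, k: False}
  {b: True, k: True, f: True}
  {b: True, k: True, f: False}
  {f: True, k: False, b: False}


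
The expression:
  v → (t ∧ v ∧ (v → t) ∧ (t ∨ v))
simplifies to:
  t ∨ ¬v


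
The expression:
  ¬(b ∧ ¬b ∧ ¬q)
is always true.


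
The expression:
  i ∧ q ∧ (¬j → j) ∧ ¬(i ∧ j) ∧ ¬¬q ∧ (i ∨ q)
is never true.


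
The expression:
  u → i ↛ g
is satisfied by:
  {i: True, g: False, u: False}
  {g: False, u: False, i: False}
  {i: True, g: True, u: False}
  {g: True, i: False, u: False}
  {u: True, i: True, g: False}


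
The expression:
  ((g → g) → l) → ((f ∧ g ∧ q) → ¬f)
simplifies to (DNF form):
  ¬f ∨ ¬g ∨ ¬l ∨ ¬q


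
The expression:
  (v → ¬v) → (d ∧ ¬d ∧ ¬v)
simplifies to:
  v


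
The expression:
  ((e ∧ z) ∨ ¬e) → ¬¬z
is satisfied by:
  {z: True, e: True}
  {z: True, e: False}
  {e: True, z: False}


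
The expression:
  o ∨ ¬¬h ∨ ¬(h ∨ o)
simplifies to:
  True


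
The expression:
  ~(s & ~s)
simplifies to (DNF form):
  True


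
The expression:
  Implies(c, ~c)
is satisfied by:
  {c: False}


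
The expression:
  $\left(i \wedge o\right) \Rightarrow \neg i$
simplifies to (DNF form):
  $\neg i \vee \neg o$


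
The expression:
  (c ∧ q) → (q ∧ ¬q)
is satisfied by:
  {c: False, q: False}
  {q: True, c: False}
  {c: True, q: False}


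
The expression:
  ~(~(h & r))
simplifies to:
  h & r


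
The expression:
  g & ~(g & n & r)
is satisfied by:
  {g: True, n: False, r: False}
  {r: True, g: True, n: False}
  {n: True, g: True, r: False}


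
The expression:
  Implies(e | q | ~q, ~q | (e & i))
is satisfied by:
  {e: True, i: True, q: False}
  {e: True, i: False, q: False}
  {i: True, e: False, q: False}
  {e: False, i: False, q: False}
  {q: True, e: True, i: True}


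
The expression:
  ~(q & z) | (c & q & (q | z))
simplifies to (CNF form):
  c | ~q | ~z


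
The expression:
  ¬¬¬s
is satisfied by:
  {s: False}


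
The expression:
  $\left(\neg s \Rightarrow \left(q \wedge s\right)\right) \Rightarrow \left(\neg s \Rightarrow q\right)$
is always true.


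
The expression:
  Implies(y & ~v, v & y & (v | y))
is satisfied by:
  {v: True, y: False}
  {y: False, v: False}
  {y: True, v: True}


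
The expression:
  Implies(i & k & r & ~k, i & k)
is always true.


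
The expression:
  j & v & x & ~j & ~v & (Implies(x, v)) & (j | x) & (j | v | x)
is never true.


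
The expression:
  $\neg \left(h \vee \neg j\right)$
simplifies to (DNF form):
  $j \wedge \neg h$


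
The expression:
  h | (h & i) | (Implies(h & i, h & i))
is always true.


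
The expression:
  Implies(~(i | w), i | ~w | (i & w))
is always true.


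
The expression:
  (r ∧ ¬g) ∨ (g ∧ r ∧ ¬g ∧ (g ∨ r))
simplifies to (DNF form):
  r ∧ ¬g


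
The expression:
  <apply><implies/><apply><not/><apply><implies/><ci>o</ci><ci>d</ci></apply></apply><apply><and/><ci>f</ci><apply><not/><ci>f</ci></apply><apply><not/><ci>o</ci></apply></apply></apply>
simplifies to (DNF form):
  <apply><or/><ci>d</ci><apply><not/><ci>o</ci></apply></apply>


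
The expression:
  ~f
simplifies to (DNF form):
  ~f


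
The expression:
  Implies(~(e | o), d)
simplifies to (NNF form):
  d | e | o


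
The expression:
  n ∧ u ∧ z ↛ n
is never true.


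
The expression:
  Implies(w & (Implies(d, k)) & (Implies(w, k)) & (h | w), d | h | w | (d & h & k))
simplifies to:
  True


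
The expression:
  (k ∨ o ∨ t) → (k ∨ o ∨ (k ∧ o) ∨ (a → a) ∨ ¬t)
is always true.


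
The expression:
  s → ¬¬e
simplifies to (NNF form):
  e ∨ ¬s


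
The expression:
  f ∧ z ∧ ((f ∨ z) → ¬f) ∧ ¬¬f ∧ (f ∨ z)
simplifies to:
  False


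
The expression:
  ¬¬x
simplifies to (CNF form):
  x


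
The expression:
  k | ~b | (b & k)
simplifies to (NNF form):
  k | ~b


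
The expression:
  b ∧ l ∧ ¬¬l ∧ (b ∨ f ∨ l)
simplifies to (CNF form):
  b ∧ l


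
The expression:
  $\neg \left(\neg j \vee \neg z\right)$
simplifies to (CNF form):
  $j \wedge z$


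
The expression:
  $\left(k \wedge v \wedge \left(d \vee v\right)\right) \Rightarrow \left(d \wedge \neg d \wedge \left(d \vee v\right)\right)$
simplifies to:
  $\neg k \vee \neg v$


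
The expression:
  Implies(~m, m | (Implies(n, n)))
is always true.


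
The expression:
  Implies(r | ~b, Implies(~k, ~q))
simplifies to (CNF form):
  (b | k | ~q) & (k | ~q | ~r)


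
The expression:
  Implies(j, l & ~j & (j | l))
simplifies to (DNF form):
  ~j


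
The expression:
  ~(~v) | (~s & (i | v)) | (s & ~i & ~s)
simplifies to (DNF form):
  v | (i & ~s)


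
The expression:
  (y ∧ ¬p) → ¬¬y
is always true.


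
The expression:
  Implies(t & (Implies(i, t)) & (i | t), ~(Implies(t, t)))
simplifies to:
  ~t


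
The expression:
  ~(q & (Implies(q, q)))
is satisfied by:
  {q: False}


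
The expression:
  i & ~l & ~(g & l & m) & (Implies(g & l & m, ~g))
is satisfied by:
  {i: True, l: False}


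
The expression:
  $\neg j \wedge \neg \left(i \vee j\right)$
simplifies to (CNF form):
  $\neg i \wedge \neg j$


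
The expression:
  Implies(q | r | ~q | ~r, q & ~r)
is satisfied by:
  {q: True, r: False}


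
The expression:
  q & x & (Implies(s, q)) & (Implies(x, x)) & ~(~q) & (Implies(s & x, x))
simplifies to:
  q & x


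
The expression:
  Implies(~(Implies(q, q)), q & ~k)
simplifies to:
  True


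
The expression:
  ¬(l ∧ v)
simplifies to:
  ¬l ∨ ¬v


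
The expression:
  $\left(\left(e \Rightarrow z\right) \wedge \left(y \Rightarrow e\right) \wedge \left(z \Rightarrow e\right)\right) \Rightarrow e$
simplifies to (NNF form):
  $e \vee y \vee z$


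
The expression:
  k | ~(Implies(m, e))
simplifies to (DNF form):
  k | (m & ~e)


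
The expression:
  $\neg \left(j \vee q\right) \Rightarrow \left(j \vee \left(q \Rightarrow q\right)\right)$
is always true.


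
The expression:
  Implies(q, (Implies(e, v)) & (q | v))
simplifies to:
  v | ~e | ~q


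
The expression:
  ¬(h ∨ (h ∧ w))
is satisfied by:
  {h: False}


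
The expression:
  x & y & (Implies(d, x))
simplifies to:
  x & y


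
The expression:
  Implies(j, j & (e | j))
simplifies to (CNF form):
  True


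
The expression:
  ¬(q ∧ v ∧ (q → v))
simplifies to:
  ¬q ∨ ¬v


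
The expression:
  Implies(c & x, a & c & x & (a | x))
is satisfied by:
  {a: True, c: False, x: False}
  {c: False, x: False, a: False}
  {a: True, x: True, c: False}
  {x: True, c: False, a: False}
  {a: True, c: True, x: False}
  {c: True, a: False, x: False}
  {a: True, x: True, c: True}


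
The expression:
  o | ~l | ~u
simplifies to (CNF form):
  o | ~l | ~u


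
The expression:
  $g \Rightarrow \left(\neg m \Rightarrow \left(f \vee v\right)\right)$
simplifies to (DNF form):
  $f \vee m \vee v \vee \neg g$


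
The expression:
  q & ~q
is never true.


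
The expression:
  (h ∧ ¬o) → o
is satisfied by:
  {o: True, h: False}
  {h: False, o: False}
  {h: True, o: True}


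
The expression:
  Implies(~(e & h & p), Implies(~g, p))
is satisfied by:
  {g: True, p: True}
  {g: True, p: False}
  {p: True, g: False}


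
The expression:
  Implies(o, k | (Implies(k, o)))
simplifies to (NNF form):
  True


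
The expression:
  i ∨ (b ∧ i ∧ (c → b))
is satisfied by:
  {i: True}


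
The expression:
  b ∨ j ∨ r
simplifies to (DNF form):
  b ∨ j ∨ r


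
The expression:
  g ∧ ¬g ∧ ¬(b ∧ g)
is never true.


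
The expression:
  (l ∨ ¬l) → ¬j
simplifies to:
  ¬j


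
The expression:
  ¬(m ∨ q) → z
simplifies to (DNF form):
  m ∨ q ∨ z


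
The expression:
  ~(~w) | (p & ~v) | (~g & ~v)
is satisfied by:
  {w: True, p: True, g: False, v: False}
  {w: True, g: False, v: False, p: False}
  {w: True, p: True, g: True, v: False}
  {w: True, g: True, v: False, p: False}
  {w: True, v: True, p: True, g: False}
  {w: True, v: True, g: False, p: False}
  {w: True, p: True, v: True, g: True}
  {w: True, v: True, g: True, p: False}
  {p: True, g: False, v: False, w: False}
  {p: False, g: False, v: False, w: False}
  {p: True, g: True, v: False, w: False}


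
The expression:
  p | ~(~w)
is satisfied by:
  {p: True, w: True}
  {p: True, w: False}
  {w: True, p: False}


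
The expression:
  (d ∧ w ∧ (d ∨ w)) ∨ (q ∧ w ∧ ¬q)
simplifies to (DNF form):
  d ∧ w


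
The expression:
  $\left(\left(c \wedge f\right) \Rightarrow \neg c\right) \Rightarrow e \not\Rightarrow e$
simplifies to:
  $c \wedge f$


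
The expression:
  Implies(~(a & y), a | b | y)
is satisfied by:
  {a: True, y: True, b: True}
  {a: True, y: True, b: False}
  {a: True, b: True, y: False}
  {a: True, b: False, y: False}
  {y: True, b: True, a: False}
  {y: True, b: False, a: False}
  {b: True, y: False, a: False}


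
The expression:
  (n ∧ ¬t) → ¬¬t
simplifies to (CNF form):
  t ∨ ¬n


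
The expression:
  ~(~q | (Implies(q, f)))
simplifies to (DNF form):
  q & ~f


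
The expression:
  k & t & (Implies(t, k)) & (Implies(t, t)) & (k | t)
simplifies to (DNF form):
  k & t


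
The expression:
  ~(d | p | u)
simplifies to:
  ~d & ~p & ~u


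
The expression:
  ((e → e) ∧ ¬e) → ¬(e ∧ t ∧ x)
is always true.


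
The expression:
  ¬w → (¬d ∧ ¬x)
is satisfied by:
  {w: True, d: False, x: False}
  {x: True, w: True, d: False}
  {w: True, d: True, x: False}
  {x: True, w: True, d: True}
  {x: False, d: False, w: False}


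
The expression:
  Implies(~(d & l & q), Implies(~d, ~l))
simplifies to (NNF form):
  d | ~l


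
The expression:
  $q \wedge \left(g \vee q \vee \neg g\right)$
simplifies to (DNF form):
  $q$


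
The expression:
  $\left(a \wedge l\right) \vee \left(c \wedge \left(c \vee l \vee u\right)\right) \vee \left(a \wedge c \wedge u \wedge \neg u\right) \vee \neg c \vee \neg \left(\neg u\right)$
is always true.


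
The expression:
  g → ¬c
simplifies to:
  ¬c ∨ ¬g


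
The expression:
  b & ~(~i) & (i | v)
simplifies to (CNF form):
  b & i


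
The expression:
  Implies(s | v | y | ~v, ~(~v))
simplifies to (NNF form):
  v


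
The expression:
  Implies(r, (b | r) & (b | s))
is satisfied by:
  {b: True, s: True, r: False}
  {b: True, s: False, r: False}
  {s: True, b: False, r: False}
  {b: False, s: False, r: False}
  {r: True, b: True, s: True}
  {r: True, b: True, s: False}
  {r: True, s: True, b: False}


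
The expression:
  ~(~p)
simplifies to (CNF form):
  p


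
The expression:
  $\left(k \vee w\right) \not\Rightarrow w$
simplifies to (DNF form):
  $k \wedge \neg w$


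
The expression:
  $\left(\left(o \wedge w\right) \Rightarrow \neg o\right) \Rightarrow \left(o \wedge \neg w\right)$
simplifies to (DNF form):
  $o$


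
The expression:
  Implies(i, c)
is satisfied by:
  {c: True, i: False}
  {i: False, c: False}
  {i: True, c: True}


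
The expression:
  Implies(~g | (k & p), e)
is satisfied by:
  {e: True, g: True, p: False, k: False}
  {e: True, k: True, g: True, p: False}
  {e: True, p: True, g: True, k: False}
  {e: True, k: True, p: True, g: True}
  {e: True, g: False, p: False, k: False}
  {e: True, k: True, g: False, p: False}
  {e: True, p: True, g: False, k: False}
  {e: True, k: True, p: True, g: False}
  {g: True, k: False, p: False, e: False}
  {k: True, g: True, p: False, e: False}
  {p: True, g: True, k: False, e: False}


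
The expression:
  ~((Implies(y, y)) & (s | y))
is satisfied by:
  {y: False, s: False}


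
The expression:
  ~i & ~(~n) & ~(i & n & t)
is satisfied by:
  {n: True, i: False}


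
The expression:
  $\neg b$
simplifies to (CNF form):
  $\neg b$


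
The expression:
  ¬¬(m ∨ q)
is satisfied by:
  {q: True, m: True}
  {q: True, m: False}
  {m: True, q: False}


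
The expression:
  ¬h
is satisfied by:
  {h: False}


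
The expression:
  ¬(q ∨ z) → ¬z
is always true.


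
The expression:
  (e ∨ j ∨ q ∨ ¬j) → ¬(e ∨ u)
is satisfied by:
  {u: False, e: False}


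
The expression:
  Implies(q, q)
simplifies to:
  True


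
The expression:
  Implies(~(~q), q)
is always true.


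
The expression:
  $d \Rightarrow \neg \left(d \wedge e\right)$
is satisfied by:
  {e: False, d: False}
  {d: True, e: False}
  {e: True, d: False}


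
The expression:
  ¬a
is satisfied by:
  {a: False}


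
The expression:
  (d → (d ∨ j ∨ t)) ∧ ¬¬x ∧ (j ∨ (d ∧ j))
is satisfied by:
  {j: True, x: True}


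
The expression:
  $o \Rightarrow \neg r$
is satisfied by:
  {o: False, r: False}
  {r: True, o: False}
  {o: True, r: False}


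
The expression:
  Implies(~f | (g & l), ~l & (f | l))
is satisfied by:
  {f: True, l: False, g: False}
  {g: True, f: True, l: False}
  {l: True, f: True, g: False}


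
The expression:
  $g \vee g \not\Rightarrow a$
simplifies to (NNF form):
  $g$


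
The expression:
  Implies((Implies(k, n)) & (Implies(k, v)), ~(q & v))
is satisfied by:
  {k: True, n: False, v: False, q: False}
  {k: False, n: False, v: False, q: False}
  {k: True, n: True, v: False, q: False}
  {n: True, k: False, v: False, q: False}
  {k: True, q: True, n: False, v: False}
  {q: True, k: False, n: False, v: False}
  {k: True, q: True, n: True, v: False}
  {q: True, n: True, k: False, v: False}
  {v: True, k: True, q: False, n: False}
  {v: True, q: False, n: False, k: False}
  {k: True, v: True, n: True, q: False}
  {v: True, n: True, q: False, k: False}
  {k: True, v: True, q: True, n: False}


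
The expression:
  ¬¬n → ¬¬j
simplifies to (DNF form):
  j ∨ ¬n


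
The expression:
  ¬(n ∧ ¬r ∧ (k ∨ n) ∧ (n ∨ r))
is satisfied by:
  {r: True, n: False}
  {n: False, r: False}
  {n: True, r: True}


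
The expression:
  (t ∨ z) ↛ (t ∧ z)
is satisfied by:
  {t: True, z: False}
  {z: True, t: False}


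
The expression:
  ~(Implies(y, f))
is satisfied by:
  {y: True, f: False}


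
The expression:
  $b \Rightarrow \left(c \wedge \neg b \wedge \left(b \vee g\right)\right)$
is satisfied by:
  {b: False}


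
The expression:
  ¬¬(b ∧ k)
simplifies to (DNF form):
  b ∧ k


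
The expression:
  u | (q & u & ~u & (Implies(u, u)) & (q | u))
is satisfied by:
  {u: True}


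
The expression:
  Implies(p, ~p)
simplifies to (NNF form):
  ~p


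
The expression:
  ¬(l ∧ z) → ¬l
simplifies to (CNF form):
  z ∨ ¬l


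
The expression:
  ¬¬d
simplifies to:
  d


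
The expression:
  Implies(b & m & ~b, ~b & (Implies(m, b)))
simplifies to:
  True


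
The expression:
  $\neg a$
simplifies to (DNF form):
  $\neg a$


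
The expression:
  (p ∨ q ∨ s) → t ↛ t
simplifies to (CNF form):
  ¬p ∧ ¬q ∧ ¬s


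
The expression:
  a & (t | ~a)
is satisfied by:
  {t: True, a: True}


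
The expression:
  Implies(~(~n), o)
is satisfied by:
  {o: True, n: False}
  {n: False, o: False}
  {n: True, o: True}


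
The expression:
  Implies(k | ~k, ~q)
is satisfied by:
  {q: False}


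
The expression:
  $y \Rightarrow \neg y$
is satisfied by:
  {y: False}


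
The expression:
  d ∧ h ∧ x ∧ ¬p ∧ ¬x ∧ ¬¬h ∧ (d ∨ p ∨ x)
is never true.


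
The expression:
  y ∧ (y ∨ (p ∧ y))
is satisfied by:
  {y: True}


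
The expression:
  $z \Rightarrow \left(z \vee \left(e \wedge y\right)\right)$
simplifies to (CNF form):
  $\text{True}$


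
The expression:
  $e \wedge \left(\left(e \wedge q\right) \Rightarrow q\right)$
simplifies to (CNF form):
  $e$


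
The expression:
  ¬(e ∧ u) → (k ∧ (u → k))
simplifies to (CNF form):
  (e ∨ k) ∧ (k ∨ u)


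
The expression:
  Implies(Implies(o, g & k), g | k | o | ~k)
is always true.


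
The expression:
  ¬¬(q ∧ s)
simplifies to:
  q ∧ s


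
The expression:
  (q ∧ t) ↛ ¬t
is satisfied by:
  {t: True, q: True}


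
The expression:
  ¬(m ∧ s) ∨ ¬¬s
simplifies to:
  True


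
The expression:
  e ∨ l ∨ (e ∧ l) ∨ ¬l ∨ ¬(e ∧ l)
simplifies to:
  True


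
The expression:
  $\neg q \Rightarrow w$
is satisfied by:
  {q: True, w: True}
  {q: True, w: False}
  {w: True, q: False}


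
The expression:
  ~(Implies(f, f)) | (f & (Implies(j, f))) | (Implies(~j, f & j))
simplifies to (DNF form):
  f | j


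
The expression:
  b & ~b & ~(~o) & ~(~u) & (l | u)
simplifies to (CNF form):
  False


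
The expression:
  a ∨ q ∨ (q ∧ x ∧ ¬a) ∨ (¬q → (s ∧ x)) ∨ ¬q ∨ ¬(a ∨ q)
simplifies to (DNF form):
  True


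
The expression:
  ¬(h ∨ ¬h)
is never true.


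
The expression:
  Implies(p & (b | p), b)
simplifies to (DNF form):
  b | ~p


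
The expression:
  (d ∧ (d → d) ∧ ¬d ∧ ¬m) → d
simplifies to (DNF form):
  True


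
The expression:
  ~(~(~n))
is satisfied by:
  {n: False}


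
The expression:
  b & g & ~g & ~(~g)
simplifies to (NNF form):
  False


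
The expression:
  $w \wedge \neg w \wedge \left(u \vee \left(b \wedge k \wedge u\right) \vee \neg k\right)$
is never true.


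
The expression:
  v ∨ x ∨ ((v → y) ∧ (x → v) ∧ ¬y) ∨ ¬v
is always true.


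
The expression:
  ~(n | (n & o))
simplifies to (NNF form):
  ~n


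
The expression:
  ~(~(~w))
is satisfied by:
  {w: False}


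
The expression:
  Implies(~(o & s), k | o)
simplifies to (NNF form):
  k | o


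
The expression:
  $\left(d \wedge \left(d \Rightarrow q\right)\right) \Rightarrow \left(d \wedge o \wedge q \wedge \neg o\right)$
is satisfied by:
  {q: False, d: False}
  {d: True, q: False}
  {q: True, d: False}


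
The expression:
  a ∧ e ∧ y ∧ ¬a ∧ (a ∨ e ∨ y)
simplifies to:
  False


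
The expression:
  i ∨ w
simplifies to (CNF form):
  i ∨ w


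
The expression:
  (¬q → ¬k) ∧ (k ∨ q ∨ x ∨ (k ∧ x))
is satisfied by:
  {q: True, x: True, k: False}
  {q: True, x: False, k: False}
  {q: True, k: True, x: True}
  {q: True, k: True, x: False}
  {x: True, k: False, q: False}


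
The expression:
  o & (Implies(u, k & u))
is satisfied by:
  {k: True, o: True, u: False}
  {o: True, u: False, k: False}
  {k: True, u: True, o: True}


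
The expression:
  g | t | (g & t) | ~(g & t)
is always true.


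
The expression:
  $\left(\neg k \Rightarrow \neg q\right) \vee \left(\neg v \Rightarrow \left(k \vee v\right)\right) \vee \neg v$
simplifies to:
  $\text{True}$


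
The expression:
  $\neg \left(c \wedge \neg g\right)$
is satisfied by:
  {g: True, c: False}
  {c: False, g: False}
  {c: True, g: True}


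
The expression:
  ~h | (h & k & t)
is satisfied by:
  {k: True, t: True, h: False}
  {k: True, t: False, h: False}
  {t: True, k: False, h: False}
  {k: False, t: False, h: False}
  {k: True, h: True, t: True}


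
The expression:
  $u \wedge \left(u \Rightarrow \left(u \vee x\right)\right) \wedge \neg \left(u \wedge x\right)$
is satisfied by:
  {u: True, x: False}


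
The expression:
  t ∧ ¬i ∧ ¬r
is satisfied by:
  {t: True, i: False, r: False}


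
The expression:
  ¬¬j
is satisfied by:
  {j: True}


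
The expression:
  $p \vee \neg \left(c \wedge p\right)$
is always true.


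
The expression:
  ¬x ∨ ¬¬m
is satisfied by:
  {m: True, x: False}
  {x: False, m: False}
  {x: True, m: True}


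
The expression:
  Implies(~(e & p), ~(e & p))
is always true.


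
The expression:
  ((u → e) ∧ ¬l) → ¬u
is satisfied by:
  {l: True, u: False, e: False}
  {u: False, e: False, l: False}
  {l: True, e: True, u: False}
  {e: True, u: False, l: False}
  {l: True, u: True, e: False}
  {u: True, l: False, e: False}
  {l: True, e: True, u: True}


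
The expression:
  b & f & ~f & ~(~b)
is never true.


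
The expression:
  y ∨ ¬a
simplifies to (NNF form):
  y ∨ ¬a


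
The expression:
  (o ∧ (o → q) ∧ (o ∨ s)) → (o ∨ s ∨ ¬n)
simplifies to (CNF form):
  True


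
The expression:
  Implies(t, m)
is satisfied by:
  {m: True, t: False}
  {t: False, m: False}
  {t: True, m: True}


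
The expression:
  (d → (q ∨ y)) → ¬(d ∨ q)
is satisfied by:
  {q: False, d: False, y: False}
  {y: True, q: False, d: False}
  {d: True, q: False, y: False}


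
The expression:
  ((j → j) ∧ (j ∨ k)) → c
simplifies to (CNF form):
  (c ∨ ¬j) ∧ (c ∨ ¬k)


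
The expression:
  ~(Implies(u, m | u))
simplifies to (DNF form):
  False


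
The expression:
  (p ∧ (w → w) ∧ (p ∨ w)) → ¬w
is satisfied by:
  {p: False, w: False}
  {w: True, p: False}
  {p: True, w: False}


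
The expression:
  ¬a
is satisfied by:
  {a: False}


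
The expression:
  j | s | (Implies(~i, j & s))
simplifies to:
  i | j | s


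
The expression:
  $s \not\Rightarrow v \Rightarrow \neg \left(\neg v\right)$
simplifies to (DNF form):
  $v \vee \neg s$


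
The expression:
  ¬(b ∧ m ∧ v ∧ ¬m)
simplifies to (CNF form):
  True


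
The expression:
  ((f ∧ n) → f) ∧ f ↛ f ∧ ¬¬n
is never true.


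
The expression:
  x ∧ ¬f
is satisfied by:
  {x: True, f: False}


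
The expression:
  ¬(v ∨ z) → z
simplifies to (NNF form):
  v ∨ z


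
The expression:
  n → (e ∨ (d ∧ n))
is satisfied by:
  {d: True, e: True, n: False}
  {d: True, e: False, n: False}
  {e: True, d: False, n: False}
  {d: False, e: False, n: False}
  {n: True, d: True, e: True}
  {n: True, d: True, e: False}
  {n: True, e: True, d: False}


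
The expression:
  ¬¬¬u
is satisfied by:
  {u: False}


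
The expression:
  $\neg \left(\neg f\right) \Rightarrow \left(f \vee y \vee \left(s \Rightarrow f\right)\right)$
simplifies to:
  $\text{True}$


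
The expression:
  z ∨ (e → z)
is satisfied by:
  {z: True, e: False}
  {e: False, z: False}
  {e: True, z: True}


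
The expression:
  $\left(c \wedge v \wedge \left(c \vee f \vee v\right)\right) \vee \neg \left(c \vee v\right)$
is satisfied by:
  {v: False, c: False}
  {c: True, v: True}


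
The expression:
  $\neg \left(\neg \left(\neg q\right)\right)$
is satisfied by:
  {q: False}


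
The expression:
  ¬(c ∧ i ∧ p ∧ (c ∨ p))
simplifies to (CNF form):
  ¬c ∨ ¬i ∨ ¬p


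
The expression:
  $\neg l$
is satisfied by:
  {l: False}


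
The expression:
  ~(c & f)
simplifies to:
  ~c | ~f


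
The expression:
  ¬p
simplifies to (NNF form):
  ¬p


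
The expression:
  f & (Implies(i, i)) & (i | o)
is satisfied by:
  {i: True, o: True, f: True}
  {i: True, f: True, o: False}
  {o: True, f: True, i: False}


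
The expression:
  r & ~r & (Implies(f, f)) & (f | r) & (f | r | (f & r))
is never true.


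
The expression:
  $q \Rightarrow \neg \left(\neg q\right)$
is always true.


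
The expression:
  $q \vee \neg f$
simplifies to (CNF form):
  $q \vee \neg f$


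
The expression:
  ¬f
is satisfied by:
  {f: False}


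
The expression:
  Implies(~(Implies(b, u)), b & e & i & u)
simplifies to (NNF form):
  u | ~b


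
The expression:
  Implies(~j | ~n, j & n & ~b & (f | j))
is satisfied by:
  {j: True, n: True}


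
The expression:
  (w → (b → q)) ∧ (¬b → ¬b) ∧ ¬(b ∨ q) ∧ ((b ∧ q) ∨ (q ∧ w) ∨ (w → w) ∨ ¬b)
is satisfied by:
  {q: False, b: False}


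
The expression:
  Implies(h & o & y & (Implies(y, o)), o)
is always true.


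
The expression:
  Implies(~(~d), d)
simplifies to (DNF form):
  True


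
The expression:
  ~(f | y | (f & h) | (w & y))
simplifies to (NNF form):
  ~f & ~y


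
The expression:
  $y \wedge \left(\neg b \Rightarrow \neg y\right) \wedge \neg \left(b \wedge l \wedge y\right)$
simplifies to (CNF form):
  $b \wedge y \wedge \neg l$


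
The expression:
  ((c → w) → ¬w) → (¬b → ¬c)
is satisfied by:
  {w: True, b: True, c: False}
  {w: True, c: False, b: False}
  {b: True, c: False, w: False}
  {b: False, c: False, w: False}
  {w: True, b: True, c: True}
  {w: True, c: True, b: False}
  {b: True, c: True, w: False}


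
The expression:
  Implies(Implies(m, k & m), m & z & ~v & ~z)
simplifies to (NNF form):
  m & ~k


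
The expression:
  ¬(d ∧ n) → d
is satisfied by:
  {d: True}


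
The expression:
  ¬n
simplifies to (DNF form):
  ¬n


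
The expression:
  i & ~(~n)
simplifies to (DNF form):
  i & n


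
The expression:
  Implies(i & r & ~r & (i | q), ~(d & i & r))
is always true.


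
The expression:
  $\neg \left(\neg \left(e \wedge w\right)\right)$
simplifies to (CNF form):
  $e \wedge w$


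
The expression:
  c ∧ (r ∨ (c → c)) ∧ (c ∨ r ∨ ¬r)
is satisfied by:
  {c: True}


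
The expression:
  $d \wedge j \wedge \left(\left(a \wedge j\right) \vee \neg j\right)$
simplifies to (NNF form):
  $a \wedge d \wedge j$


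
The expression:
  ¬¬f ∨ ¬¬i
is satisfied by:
  {i: True, f: True}
  {i: True, f: False}
  {f: True, i: False}


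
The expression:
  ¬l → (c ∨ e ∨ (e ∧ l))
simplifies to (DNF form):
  c ∨ e ∨ l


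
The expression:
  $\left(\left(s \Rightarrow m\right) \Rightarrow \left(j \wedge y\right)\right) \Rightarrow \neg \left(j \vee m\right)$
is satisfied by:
  {m: True, s: False, j: False, y: False}
  {m: False, s: False, j: False, y: False}
  {s: True, m: True, y: False, j: False}
  {s: True, y: False, m: False, j: False}
  {y: True, m: True, s: False, j: False}
  {y: True, m: False, s: False, j: False}
  {y: True, s: True, m: True, j: False}
  {y: True, s: True, m: False, j: False}
  {j: True, m: True, s: False, y: False}
  {j: True, m: False, s: False, y: False}
  {j: True, s: True, m: True, y: False}


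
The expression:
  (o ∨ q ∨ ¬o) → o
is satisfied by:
  {o: True}


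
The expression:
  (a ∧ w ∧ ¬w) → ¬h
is always true.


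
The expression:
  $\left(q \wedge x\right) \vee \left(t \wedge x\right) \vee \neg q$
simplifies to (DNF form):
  $x \vee \neg q$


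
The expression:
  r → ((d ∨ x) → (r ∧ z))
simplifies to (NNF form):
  z ∨ (¬d ∧ ¬x) ∨ ¬r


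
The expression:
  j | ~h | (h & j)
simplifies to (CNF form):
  j | ~h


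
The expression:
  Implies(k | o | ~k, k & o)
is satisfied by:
  {o: True, k: True}


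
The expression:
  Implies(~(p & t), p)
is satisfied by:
  {p: True}


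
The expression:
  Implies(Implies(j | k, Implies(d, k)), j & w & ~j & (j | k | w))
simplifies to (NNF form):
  d & j & ~k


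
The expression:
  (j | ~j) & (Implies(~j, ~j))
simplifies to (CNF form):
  True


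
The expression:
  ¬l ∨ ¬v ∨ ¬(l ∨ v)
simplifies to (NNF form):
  ¬l ∨ ¬v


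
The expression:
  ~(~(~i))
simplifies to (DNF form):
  ~i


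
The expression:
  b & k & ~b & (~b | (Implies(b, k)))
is never true.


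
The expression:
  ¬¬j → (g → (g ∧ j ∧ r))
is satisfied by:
  {r: True, g: False, j: False}
  {g: False, j: False, r: False}
  {r: True, j: True, g: False}
  {j: True, g: False, r: False}
  {r: True, g: True, j: False}
  {g: True, r: False, j: False}
  {r: True, j: True, g: True}


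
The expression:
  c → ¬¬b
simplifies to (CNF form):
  b ∨ ¬c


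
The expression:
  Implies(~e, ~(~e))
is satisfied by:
  {e: True}


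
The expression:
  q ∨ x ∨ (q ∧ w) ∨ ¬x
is always true.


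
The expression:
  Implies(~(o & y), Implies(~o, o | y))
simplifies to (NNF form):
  o | y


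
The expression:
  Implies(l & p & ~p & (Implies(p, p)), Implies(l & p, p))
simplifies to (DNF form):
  True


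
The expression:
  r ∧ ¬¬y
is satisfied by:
  {r: True, y: True}


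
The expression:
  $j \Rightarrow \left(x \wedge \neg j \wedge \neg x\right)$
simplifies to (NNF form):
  $\neg j$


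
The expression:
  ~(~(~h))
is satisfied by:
  {h: False}


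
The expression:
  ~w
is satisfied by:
  {w: False}


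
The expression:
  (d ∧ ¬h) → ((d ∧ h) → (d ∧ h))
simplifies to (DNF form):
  True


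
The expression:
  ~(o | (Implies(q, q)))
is never true.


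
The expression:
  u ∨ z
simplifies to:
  u ∨ z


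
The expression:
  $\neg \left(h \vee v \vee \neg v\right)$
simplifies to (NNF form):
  $\text{False}$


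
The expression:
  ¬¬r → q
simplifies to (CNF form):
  q ∨ ¬r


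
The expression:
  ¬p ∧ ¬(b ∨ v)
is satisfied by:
  {v: False, p: False, b: False}


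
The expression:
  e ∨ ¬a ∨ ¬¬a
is always true.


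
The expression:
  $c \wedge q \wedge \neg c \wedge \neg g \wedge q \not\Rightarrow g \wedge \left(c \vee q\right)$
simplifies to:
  $\text{False}$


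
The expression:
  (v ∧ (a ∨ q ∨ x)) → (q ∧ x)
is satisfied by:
  {x: True, q: True, a: False, v: False}
  {x: True, a: True, q: True, v: False}
  {x: True, q: False, a: False, v: False}
  {x: True, a: True, q: False, v: False}
  {q: True, x: False, a: False, v: False}
  {a: True, q: True, x: False, v: False}
  {x: False, q: False, a: False, v: False}
  {a: True, x: False, q: False, v: False}
  {v: True, x: True, q: True, a: False}
  {v: True, a: True, x: True, q: True}
  {v: True, x: False, q: False, a: False}


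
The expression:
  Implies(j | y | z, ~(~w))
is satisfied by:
  {w: True, z: False, y: False, j: False}
  {j: True, w: True, z: False, y: False}
  {w: True, y: True, z: False, j: False}
  {j: True, w: True, y: True, z: False}
  {w: True, z: True, y: False, j: False}
  {w: True, j: True, z: True, y: False}
  {w: True, y: True, z: True, j: False}
  {j: True, w: True, y: True, z: True}
  {j: False, z: False, y: False, w: False}


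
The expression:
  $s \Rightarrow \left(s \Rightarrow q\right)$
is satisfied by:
  {q: True, s: False}
  {s: False, q: False}
  {s: True, q: True}


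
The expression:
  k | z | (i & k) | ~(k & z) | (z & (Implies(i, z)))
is always true.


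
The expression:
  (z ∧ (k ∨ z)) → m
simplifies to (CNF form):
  m ∨ ¬z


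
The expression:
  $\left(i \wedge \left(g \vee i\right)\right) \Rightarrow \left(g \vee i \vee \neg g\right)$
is always true.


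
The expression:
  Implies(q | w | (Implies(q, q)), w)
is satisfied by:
  {w: True}


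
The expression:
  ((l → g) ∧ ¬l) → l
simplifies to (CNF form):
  l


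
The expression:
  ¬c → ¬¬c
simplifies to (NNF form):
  c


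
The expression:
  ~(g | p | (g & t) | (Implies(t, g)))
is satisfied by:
  {t: True, g: False, p: False}


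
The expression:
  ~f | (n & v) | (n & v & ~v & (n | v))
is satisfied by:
  {v: True, n: True, f: False}
  {v: True, n: False, f: False}
  {n: True, v: False, f: False}
  {v: False, n: False, f: False}
  {f: True, v: True, n: True}


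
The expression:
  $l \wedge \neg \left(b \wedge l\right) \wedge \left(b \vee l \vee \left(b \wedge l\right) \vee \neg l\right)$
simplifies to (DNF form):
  $l \wedge \neg b$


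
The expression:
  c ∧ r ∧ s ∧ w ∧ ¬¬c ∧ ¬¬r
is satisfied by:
  {r: True, c: True, w: True, s: True}


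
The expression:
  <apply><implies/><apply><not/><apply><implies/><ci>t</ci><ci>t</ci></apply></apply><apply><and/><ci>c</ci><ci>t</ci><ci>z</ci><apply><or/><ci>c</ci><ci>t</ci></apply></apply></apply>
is always true.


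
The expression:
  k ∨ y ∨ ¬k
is always true.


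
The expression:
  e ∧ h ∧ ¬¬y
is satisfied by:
  {h: True, e: True, y: True}


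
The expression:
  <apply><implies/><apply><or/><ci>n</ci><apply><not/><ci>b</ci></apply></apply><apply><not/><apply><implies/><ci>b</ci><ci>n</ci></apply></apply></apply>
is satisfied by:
  {b: True, n: False}
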